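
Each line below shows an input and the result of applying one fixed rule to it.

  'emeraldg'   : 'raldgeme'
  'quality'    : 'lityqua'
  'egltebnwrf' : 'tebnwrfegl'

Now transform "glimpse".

What's happening: move the first 3 characters to the end (rotate left by 3).
For "glimpse" the result is "mpsegli".

mpsegli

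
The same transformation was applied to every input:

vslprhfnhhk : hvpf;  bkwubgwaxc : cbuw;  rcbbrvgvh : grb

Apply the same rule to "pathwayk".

yph

The pattern: keep one character in every 3, starting at position 1 (positions 1st, 4th, 7th, ...), then move the last character to the front.
Doing the same to "pathwayk": "yph".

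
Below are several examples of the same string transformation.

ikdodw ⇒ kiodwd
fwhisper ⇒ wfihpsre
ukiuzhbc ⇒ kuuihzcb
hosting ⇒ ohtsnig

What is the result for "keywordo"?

The rule is to swap each adjacent pair of characters (1↔2, 3↔4, ...).
On "keywordo" that produces "ekwyrood".

ekwyrood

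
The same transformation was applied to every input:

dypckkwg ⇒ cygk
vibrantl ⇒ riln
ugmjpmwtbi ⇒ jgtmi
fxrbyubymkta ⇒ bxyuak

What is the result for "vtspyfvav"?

ptaf

In each case the input is transformed by: keep every other character starting from the second (positions 2nd, 4th, 6th, ...), then swap each adjacent pair of characters (1↔2, 3↔4, ...).
On "vtspyfvav": the first step gives "tpfa", and the second then gives "ptaf".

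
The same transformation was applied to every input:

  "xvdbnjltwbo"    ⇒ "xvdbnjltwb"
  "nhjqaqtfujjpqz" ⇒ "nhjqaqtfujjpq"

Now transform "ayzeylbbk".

ayzeylbb

The pattern: delete the last character.
On "ayzeylbbk" that produces "ayzeylbb".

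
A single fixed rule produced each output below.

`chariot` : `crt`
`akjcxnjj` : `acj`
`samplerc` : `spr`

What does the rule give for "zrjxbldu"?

zxd

The rule is to keep one character in every 3, starting at position 1 (positions 1st, 4th, 7th, ...).
For "zrjxbldu" the result is "zxd".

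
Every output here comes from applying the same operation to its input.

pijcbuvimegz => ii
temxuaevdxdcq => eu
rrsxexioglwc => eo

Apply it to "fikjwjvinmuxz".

The rule is to keep one character in every 3, starting at position 2 (positions 2nd, 5th, 8th, ...), then keep only the vowels.
Working it through for "fikjwjvinmuxz": intermediate "iwiu", final "iiu".

iiu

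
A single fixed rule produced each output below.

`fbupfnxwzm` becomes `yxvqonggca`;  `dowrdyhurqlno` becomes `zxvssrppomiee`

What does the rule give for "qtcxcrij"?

The transformation: shift every letter 1 place forward in the alphabet (wrapping around), then sort the characters into reverse alphabetical order.
On "qtcxcrij": the first step gives "rudydsjk", and the second then gives "yusrkjdd".

yusrkjdd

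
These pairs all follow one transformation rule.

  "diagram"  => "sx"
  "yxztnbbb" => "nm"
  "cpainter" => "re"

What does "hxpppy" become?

What's happening: shift every letter 11 places backward in the alphabet (wrapping around), then keep only the first 2 characters.
Applying both steps to "hxpppy": "wmeeen", then "wm".

wm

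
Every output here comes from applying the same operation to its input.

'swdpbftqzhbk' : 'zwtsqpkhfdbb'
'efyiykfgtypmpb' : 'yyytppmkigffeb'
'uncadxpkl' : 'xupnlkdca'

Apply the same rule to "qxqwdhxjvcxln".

xxxwvqqnljhdc

Looking at the pairs, the operation is to sort the characters into reverse alphabetical order.
Applying that to "qxqwdhxjvcxln" gives "xxxwvqqnljhdc".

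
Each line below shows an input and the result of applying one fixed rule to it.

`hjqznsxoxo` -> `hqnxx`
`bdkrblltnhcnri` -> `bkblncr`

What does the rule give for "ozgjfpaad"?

The rule is to keep every other character starting from the first (positions 1st, 3rd, 5th, ...).
Applying that to "ozgjfpaad" gives "ogfad".

ogfad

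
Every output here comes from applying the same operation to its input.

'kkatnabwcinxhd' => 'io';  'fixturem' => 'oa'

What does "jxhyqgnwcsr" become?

The pattern: shift every letter 6 places forward in the alphabet (wrapping around), then keep only the vowels.
Working it through for "jxhyqgnwcsr": intermediate "pdnewmtciyx", final "ei".
(Check on "kkatnabwcinxhd": → "qqgztghciotdnj" → "io" ✓)

ei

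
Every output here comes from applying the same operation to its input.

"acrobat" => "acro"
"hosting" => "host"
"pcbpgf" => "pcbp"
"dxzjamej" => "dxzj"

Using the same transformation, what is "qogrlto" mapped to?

Looking at the pairs, the operation is to keep only the first 4 characters.
Doing the same to "qogrlto": "qogr".

qogr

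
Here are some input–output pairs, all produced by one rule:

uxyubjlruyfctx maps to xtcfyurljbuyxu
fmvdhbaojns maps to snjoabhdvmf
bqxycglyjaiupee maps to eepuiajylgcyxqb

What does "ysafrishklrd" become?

The pattern: reverse the string.
"ysafrishklrd" → "drlkhsirfasy".

drlkhsirfasy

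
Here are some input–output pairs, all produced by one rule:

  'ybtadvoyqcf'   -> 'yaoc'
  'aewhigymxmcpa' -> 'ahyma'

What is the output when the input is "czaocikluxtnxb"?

The transformation: keep one character in every 3, starting at position 1 (positions 1st, 4th, 7th, ...).
On "czaocikluxtnxb" that produces "cokxx".

cokxx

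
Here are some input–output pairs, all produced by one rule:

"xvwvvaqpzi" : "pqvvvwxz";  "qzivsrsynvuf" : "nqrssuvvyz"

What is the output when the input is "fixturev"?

irtuvx

In each case the input is transformed by: sort the characters into alphabetical order, then delete the first 2 characters.
Applying that to "fixturev" gives "irtuvx".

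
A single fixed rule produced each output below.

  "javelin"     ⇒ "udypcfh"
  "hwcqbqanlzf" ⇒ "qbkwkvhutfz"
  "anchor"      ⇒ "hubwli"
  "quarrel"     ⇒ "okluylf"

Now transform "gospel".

iajmfy

The transformation: shift every letter 6 places backward in the alphabet (wrapping around), then swap each adjacent pair of characters (1↔2, 3↔4, ...).
Working it through for "gospel": intermediate "aimjyf", final "iajmfy".
(Check on "quarrel": → "koullyf" → "okluylf" ✓)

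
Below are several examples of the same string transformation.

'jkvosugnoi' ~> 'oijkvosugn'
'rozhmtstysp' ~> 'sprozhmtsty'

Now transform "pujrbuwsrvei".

The rule is to move the last 2 characters to the front (rotate right by 2).
"pujrbuwsrvei" → "eipujrbuwsrv".

eipujrbuwsrv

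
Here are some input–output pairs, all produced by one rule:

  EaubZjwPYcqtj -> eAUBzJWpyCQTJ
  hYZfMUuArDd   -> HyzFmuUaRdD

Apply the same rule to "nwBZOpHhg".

NWbzoPhHG

Each output is the input with this applied: flip the case of every letter.
So "nwBZOpHhg" becomes "NWbzoPhHG".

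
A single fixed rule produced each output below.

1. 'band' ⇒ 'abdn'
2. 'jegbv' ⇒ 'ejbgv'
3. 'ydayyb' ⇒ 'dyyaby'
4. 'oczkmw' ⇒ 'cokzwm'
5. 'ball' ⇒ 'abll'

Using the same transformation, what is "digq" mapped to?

Each output is the input with this applied: swap each adjacent pair of characters (1↔2, 3↔4, ...).
So "digq" becomes "idqg".

idqg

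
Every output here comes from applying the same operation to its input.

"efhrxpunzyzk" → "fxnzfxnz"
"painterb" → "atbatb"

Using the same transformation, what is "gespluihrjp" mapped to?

elhpelhp

The pattern: keep one character in every 3, starting at position 2 (positions 2nd, 5th, 8th, ...), then write the whole string twice.
Applying both steps to "gespluihrjp": "elhp", then "elhpelhp".
(Check on "efhrxpunzyzk": → "fxnz" → "fxnzfxnz" ✓)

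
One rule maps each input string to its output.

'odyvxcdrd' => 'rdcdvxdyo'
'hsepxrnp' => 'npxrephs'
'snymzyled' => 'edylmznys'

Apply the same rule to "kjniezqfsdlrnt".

ntlrsdqfeznikj

The transformation: reverse the string, then swap each adjacent pair of characters (1↔2, 3↔4, ...).
Applying both steps to "kjniezqfsdlrnt": "tnrldsfqzeinjk", then "ntlrsdqfeznikj".
(Check on "snymzyled": → "delyzmyns" → "edylmznys" ✓)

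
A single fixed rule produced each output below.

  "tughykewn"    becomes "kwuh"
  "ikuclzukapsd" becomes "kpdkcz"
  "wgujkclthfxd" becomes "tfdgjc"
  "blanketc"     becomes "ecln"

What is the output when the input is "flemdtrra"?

In each case the input is transformed by: keep every other character starting from the second (positions 2nd, 4th, 6th, ...), then swap the front and back halves of the string.
Applying both steps to "flemdtrra": "lmtr", then "trlm".
(Check on "ikuclzukapsd": → "kczkpd" → "kpdkcz" ✓)

trlm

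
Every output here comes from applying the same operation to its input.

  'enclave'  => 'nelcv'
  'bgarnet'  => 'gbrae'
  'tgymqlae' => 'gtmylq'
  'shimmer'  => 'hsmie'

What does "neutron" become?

Looking at the pairs, the operation is to swap each adjacent pair of characters (1↔2, 3↔4, ...), then delete the last 2 characters.
Applying both steps to "neutron": "entuorn", then "entuo".

entuo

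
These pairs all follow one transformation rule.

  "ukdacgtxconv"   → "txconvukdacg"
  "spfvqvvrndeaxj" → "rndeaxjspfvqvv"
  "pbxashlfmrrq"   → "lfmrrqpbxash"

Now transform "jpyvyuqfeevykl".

feevykljpyvyuq

The rule is to swap the front and back halves of the string.
For "jpyvyuqfeevykl" the result is "feevykljpyvyuq".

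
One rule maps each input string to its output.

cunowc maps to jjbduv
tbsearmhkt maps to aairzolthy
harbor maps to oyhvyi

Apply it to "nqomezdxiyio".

uvxpvftplegk

Looking at the pairs, the operation is to shift every letter 7 places forward in the alphabet (wrapping around), then take characters alternately from the front and the back (1st, last, 2nd, 2nd-last, ...).
On "nqomezdxiyio": the first step gives "uxvtlgkepfpv", and the second then gives "uvxpvftplegk".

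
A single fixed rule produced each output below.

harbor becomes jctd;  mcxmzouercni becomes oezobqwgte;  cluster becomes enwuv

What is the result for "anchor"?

cpej

In each case the input is transformed by: delete the last 2 characters, then shift every letter 2 places forward in the alphabet (wrapping around).
For "anchor", step one produces "anch"; step two turns that into "cpej".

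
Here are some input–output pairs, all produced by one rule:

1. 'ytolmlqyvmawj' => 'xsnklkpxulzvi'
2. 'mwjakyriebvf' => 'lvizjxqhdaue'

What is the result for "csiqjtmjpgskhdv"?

Rule — shift every letter 1 place backward in the alphabet (wrapping around).
On "csiqjtmjpgskhdv" that produces "brhpisliofrjgcu".

brhpisliofrjgcu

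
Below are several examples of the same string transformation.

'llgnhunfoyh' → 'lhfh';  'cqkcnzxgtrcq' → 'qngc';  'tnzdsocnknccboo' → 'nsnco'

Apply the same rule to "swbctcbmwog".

What's happening: keep one character in every 3, starting at position 2 (positions 2nd, 5th, 8th, ...).
On "swbctcbmwog" that produces "wtmg".

wtmg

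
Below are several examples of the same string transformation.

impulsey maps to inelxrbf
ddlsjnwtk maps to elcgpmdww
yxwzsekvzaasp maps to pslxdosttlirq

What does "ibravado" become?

What's happening: move the first 2 characters to the end (rotate left by 2), then shift every letter 7 places backward in the alphabet (wrapping around).
On "ibravado": the first step gives "ravadoib", and the second then gives "ktotwhbu".

ktotwhbu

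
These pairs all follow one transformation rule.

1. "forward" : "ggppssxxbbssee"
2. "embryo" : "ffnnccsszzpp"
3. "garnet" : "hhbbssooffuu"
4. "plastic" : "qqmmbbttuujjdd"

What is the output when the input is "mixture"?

The pattern: double every character, then shift every letter 1 place forward in the alphabet (wrapping around).
Starting from "mixture": after the first operation, "mmiixxttuurree"; after the second, "nnjjyyuuvvssff".

nnjjyyuuvvssff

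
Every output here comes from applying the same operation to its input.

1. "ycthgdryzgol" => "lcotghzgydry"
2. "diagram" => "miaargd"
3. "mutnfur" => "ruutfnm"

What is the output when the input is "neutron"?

neourtn

The pattern: take characters alternately from the front and the back (1st, last, 2nd, 2nd-last, ...), then move the first character to the end.
On "neutron": the first step gives "nneourt", and the second then gives "neourtn".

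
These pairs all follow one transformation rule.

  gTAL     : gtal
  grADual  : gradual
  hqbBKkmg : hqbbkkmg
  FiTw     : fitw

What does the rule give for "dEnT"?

dent

In each case the input is transformed by: convert every letter to lowercase.
For "dEnT" the result is "dent".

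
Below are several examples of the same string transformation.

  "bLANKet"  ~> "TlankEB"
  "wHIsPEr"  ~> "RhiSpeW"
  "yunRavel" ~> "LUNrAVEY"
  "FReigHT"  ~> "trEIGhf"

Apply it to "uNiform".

MnIFORU

Rule — swap the first and last characters, then flip the case of every letter.
Working it through for "uNiform": intermediate "mNiforu", final "MnIFORU".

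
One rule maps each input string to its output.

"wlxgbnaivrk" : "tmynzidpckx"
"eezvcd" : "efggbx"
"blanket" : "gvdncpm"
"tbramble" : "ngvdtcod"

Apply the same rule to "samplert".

Looking at the pairs, the operation is to shift every letter 2 places forward in the alphabet (wrapping around), then move the last 2 characters to the front (rotate right by 2).
"samplert" → "ucorngtv" → "tvucorng".

tvucorng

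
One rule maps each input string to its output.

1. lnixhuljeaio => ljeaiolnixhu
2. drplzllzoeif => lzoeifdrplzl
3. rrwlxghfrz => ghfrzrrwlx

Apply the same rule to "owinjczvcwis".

zvcwisowinjc

Each output is the input with this applied: swap the front and back halves of the string.
On "owinjczvcwis" that produces "zvcwisowinjc".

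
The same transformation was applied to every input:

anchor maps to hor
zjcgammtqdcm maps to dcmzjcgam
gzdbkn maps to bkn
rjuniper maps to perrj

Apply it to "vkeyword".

The pattern: move the last 3 characters to the front (rotate right by 3), then delete the last 3 characters.
Working it through for "vkeyword": intermediate "ordvkeyw", final "ordvk".

ordvk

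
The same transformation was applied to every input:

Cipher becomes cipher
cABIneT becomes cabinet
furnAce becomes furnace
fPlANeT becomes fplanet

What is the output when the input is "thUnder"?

thunder

Each output is the input with this applied: convert every letter to lowercase.
For "thUnder" the result is "thunder".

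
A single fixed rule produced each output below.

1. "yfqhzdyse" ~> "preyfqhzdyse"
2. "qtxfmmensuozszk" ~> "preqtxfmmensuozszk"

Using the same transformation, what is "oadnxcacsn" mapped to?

preoadnxcacsn

Looking at the pairs, the operation is to prepend "pre".
For "oadnxcacsn" the result is "preoadnxcacsn".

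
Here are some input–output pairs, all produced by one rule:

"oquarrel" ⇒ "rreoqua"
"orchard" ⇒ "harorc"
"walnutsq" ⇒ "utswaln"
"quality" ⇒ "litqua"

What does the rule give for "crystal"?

stacry

Looking at the pairs, the operation is to delete the last character, then move the last 3 characters to the front (rotate right by 3).
Working it through for "crystal": intermediate "crysta", final "stacry".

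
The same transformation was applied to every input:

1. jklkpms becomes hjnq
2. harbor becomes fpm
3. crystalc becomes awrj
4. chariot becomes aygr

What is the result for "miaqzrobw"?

kyxmu

The transformation: keep every other character starting from the first (positions 1st, 3rd, 5th, ...), then shift every letter 2 places backward in the alphabet (wrapping around).
Working it through for "miaqzrobw": intermediate "mazow", final "kyxmu".
(Check on "chariot": → "cait" → "aygr" ✓)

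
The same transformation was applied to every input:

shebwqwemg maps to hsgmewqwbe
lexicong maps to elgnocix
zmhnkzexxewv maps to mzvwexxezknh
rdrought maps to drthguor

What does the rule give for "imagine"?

Each output is the input with this applied: reverse the string, then move the last 2 characters to the front (rotate right by 2).
"imagine" → "enigami" → "mieniga".

mieniga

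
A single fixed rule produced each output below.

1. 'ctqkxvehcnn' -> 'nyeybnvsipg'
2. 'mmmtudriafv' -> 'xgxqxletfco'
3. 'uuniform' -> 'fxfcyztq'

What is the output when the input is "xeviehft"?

What's happening: shift every letter 11 places forward in the alphabet (wrapping around), then take characters alternately from the front and the back (1st, last, 2nd, 2nd-last, ...).
"xeviehft" → "ipgtpsqe" → "iepqgstp".

iepqgstp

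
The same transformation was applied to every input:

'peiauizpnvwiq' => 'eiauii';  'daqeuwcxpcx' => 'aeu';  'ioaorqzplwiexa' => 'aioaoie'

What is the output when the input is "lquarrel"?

uae

The transformation: move the last character to the front, then keep only the vowels.
Working it through for "lquarrel": intermediate "llquarre", final "uae".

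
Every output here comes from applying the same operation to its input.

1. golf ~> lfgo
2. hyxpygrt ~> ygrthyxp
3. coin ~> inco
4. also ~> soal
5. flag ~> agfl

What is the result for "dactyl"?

Each output is the input with this applied: swap the front and back halves of the string.
Applying that to "dactyl" gives "tyldac".

tyldac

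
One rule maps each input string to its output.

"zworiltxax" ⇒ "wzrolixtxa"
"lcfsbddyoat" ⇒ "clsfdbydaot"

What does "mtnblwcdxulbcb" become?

tmbnwldcuxblbc

The transformation: swap each adjacent pair of characters (1↔2, 3↔4, ...).
On "mtnblwcdxulbcb" that produces "tmbnwldcuxblbc".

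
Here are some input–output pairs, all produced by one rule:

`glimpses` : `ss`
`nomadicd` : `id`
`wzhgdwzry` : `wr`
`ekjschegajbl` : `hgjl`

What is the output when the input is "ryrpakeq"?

Looking at the pairs, the operation is to keep every other character starting from the second (positions 2nd, 4th, 6th, ...), then delete the first 2 characters.
Working it through for "ryrpakeq": intermediate "ypkq", final "kq".

kq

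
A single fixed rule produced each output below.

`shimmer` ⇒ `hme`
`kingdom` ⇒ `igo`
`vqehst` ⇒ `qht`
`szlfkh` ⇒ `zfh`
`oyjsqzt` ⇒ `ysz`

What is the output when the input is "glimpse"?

lms

Each output is the input with this applied: keep every other character starting from the second (positions 2nd, 4th, 6th, ...).
On "glimpse" that produces "lms".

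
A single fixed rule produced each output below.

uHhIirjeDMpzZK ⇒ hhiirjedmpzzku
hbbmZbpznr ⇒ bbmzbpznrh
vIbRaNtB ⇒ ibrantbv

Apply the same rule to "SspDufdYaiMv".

The transformation: move the first character to the end, then convert every letter to lowercase.
"SspDufdYaiMv" → "spDufdYaiMvS" → "spdufdyaimvs".

spdufdyaimvs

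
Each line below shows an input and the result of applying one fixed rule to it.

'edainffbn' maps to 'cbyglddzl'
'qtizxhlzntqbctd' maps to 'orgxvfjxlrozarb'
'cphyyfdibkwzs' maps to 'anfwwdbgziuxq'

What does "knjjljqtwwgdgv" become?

ilhhjhoruuebet

The pattern: shift every letter 2 places backward in the alphabet (wrapping around).
For "knjjljqtwwgdgv" the result is "ilhhjhoruuebet".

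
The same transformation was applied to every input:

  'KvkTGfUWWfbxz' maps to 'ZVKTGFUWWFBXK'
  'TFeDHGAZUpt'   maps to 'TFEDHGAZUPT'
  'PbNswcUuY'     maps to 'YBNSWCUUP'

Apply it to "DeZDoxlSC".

CEZDOXLSD

The transformation: swap the first and last characters, then convert every letter to uppercase.
Starting from "DeZDoxlSC": after the first operation, "CeZDoxlSD"; after the second, "CEZDOXLSD".
(Check on "PbNswcUuY": → "YbNswcUuP" → "YBNSWCUUP" ✓)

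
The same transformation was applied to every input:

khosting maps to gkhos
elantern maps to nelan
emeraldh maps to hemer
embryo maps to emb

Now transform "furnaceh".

The transformation: swap the front and back halves of the string, then delete the first 3 characters.
Starting from "furnaceh": after the first operation, "acehfurn"; after the second, "hfurn".
(Check on "emeraldh": → "aldhemer" → "hemer" ✓)

hfurn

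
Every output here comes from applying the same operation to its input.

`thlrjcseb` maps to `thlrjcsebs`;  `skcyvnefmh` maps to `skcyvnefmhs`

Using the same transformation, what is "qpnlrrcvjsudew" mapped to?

qpnlrrcvjsudews

The rule is to append "s".
On "qpnlrrcvjsudew" that produces "qpnlrrcvjsudews".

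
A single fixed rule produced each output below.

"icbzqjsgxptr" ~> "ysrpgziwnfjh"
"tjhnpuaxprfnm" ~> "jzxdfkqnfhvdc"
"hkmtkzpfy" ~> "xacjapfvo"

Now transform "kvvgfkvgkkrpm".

allwvalwaahfc

Looking at the pairs, the operation is to shift every letter 10 places backward in the alphabet (wrapping around).
Doing the same to "kvvgfkvgkkrpm": "allwvalwaahfc".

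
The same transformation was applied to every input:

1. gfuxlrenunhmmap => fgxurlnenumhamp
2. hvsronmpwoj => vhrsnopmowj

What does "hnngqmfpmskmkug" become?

nhgnmqpfsmmkukg

What's happening: swap each adjacent pair of characters (1↔2, 3↔4, ...).
"hnngqmfpmskmkug" → "nhgnmqpfsmmkukg".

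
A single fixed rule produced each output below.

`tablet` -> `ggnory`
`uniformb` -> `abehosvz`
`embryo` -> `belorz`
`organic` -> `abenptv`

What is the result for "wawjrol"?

What's happening: shift every letter 13 places forward in the alphabet (wrapping around) — i.e. ROT13, then sort the characters into alphabetical order.
On "wawjrol": the first step gives "jnjweby", and the second then gives "bejjnwy".
(Check on "uniformb": → "havsbezo" → "abehosvz" ✓)

bejjnwy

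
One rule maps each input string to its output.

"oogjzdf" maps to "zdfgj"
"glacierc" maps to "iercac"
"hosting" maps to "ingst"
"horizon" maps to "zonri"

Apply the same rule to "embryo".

yobr

Each output is the input with this applied: delete the first 2 characters, then move the first 2 characters to the end (rotate left by 2).
For "embryo", step one produces "bryo"; step two turns that into "yobr".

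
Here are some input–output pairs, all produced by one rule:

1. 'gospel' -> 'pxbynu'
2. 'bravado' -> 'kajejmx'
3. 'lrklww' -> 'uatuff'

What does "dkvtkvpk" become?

mtecteyt

In each case the input is transformed by: shift every letter 9 places forward in the alphabet (wrapping around).
Doing the same to "dkvtkvpk": "mtecteyt".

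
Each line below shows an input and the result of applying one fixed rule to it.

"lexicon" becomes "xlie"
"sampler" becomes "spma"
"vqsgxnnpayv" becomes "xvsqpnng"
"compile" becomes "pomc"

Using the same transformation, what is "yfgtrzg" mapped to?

ytgf

The transformation: delete the last 3 characters, then sort the characters into reverse alphabetical order.
Working it through for "yfgtrzg": intermediate "yfgt", final "ytgf".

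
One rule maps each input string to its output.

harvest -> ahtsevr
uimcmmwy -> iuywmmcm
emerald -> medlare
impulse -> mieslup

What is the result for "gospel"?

ogleps

Rule — move the first 2 characters to the end (rotate left by 2), then reverse the string.
On "gospel" that produces "ogleps".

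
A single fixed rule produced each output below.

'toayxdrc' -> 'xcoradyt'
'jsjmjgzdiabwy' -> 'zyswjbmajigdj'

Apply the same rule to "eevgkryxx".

kxexvygre

Looking at the pairs, the operation is to take characters alternately from the front and the back (1st, last, 2nd, 2nd-last, ...), then swap the first and last characters.
For "eevgkryxx", step one produces "exexvygrk"; step two turns that into "kxexvygre".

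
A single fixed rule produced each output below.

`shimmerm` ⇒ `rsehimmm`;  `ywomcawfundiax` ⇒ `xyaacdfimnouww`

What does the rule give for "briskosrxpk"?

sxbikkoprrs

What's happening: sort the characters into alphabetical order, then move the last 2 characters to the front (rotate right by 2).
On "briskosrxpk": the first step gives "bikkoprrssx", and the second then gives "sxbikkoprrs".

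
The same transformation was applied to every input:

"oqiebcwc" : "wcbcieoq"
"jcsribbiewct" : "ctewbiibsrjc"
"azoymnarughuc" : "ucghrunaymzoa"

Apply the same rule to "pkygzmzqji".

jizqzmygpk

The transformation: reverse the string, then swap each adjacent pair of characters (1↔2, 3↔4, ...).
For "pkygzmzqji", step one produces "ijqzmzgykp"; step two turns that into "jizqzmygpk".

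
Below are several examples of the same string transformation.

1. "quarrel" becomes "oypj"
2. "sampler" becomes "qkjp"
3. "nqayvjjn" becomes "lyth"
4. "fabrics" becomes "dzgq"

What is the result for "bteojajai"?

zchhg

The rule is to shift every letter 2 places backward in the alphabet (wrapping around), then keep every other character starting from the first (positions 1st, 3rd, 5th, ...).
"bteojajai" → "zchhg".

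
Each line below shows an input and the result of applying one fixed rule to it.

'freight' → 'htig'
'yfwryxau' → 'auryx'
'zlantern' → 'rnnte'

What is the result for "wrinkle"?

What's happening: delete the first 3 characters, then move the last 2 characters to the front (rotate right by 2).
So "wrinkle" becomes "lenk".

lenk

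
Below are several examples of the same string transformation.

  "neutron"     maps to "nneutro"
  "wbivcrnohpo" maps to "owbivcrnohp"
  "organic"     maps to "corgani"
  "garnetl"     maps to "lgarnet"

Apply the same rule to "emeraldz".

zemerald

Looking at the pairs, the operation is to move the last character to the front.
Doing the same to "emeraldz": "zemerald".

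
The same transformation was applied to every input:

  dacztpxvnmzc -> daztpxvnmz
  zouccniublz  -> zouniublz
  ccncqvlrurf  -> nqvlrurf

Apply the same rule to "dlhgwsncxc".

dlhgwsnx

Rule — remove every "c".
Doing the same to "dlhgwsncxc": "dlhgwsnx".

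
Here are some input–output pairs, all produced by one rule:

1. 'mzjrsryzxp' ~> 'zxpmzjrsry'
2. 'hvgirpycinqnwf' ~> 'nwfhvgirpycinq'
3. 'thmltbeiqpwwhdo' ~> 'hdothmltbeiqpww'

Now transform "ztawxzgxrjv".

What's happening: move the last 3 characters to the front (rotate right by 3).
Applying that to "ztawxzgxrjv" gives "rjvztawxzgx".

rjvztawxzgx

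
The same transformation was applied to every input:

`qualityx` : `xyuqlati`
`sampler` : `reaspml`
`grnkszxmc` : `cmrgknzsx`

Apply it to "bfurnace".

ecfbruan

The transformation: move the last 2 characters to the front (rotate right by 2), then swap each adjacent pair of characters (1↔2, 3↔4, ...).
"bfurnace" → "cebfurna" → "ecfbruan".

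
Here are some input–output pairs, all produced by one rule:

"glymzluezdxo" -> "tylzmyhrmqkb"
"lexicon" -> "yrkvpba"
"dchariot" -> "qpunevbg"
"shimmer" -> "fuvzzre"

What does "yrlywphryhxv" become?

Looking at the pairs, the operation is to shift every letter 13 places forward in the alphabet (wrapping around) — i.e. ROT13.
On "yrlywphryhxv" that produces "leyljcueluki".

leyljcueluki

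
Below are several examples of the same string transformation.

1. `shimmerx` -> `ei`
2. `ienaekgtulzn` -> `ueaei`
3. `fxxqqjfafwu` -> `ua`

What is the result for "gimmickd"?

The transformation: reverse the string, then keep only the vowels.
Working it through for "gimmickd": intermediate "dkcimmig", final "ii".

ii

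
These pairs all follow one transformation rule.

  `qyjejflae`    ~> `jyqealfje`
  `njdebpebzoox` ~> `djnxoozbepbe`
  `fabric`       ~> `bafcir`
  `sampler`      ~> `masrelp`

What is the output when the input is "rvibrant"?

ivrtnarb

Looking at the pairs, the operation is to move the first 3 characters to the end (rotate left by 3), then reverse the string.
Applying both steps to "rvibrant": "brantrvi", then "ivrtnarb".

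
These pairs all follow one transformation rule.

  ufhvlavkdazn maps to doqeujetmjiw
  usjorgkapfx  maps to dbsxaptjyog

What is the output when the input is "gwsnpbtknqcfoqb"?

Rule — shift every letter 9 places forward in the alphabet (wrapping around).
Doing the same to "gwsnpbtknqcfoqb": "pfbwykctwzloxzk".

pfbwykctwzloxzk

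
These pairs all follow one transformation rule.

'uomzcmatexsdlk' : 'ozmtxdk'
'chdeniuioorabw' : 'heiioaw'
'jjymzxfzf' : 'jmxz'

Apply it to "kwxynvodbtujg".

wyvdtj

The rule is to keep every other character starting from the second (positions 2nd, 4th, 6th, ...).
So "kwxynvodbtujg" becomes "wyvdtj".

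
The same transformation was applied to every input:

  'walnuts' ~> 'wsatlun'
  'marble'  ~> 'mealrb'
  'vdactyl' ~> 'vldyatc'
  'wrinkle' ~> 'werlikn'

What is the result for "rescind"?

rdensic

The transformation: take characters alternately from the front and the back (1st, last, 2nd, 2nd-last, ...).
Doing the same to "rescind": "rdensic".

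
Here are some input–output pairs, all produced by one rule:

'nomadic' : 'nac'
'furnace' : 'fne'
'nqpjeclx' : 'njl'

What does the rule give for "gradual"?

gdl

The rule is to keep one character in every 3, starting at position 1 (positions 1st, 4th, 7th, ...).
"gradual" → "gdl".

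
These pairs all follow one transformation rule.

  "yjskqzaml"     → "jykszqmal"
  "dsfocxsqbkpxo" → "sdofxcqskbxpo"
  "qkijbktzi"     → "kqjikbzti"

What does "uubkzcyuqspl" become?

uukbczuysqlp

What's happening: swap each adjacent pair of characters (1↔2, 3↔4, ...).
On "uubkzcyuqspl" that produces "uukbczuysqlp".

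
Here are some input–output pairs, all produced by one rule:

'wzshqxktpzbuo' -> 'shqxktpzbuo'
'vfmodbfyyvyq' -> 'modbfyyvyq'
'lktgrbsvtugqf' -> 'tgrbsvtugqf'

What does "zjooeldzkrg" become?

ooeldzkrg

Rule — delete the first 2 characters.
Applying that to "zjooeldzkrg" gives "ooeldzkrg".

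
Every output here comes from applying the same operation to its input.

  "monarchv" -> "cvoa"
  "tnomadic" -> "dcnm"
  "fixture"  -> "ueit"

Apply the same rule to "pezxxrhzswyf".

The transformation: move the last 3 characters to the front (rotate right by 3), then keep every other character starting from the first (positions 1st, 3rd, 5th, ...).
Doing the same to "pezxxrhzswyf": "wfexrz".
(Check on "tnomadic": → "dictnoma" → "dcnm" ✓)

wfexrz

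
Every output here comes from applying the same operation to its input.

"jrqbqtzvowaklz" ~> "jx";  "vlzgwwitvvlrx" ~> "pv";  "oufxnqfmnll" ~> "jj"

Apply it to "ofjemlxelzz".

xx

In each case the input is transformed by: shift every letter 2 places backward in the alphabet (wrapping around), then keep only the last 2 characters.
For "ofjemlxelzz", step one produces "mdhckjvcjxx"; step two turns that into "xx".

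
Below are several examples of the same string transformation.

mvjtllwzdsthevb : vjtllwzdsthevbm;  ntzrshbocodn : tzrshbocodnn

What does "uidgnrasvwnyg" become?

idgnrasvwnygu

Looking at the pairs, the operation is to move the first character to the end.
So "uidgnrasvwnyg" becomes "idgnrasvwnygu".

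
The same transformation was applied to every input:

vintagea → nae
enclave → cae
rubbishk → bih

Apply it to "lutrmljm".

tmj

The rule is to delete the first 2 characters, then keep every other character starting from the first (positions 1st, 3rd, 5th, ...).
On "lutrmljm": the first step gives "trmljm", and the second then gives "tmj".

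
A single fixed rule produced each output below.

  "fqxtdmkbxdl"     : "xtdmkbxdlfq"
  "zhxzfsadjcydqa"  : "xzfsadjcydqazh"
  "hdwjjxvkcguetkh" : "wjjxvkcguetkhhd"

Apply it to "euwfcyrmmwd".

What's happening: move the first 2 characters to the end (rotate left by 2).
So "euwfcyrmmwd" becomes "wfcyrmmwdeu".

wfcyrmmwdeu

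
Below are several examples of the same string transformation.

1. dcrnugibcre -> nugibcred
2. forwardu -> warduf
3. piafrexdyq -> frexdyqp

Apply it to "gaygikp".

Looking at the pairs, the operation is to move the first character to the end, then delete the first 2 characters.
Starting from "gaygikp": after the first operation, "aygikpg"; after the second, "gikpg".

gikpg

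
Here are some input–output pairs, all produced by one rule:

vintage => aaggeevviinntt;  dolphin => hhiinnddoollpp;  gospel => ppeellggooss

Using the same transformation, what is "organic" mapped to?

nniiccoorrggaa

Each output is the input with this applied: move the last 3 characters to the front (rotate right by 3), then double every character.
Working it through for "organic": intermediate "nicorga", final "nniiccoorrggaa".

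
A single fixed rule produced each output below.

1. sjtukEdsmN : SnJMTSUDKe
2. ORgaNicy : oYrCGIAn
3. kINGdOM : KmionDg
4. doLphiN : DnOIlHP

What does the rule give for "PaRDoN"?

pnAOrd

What's happening: flip the case of every letter, then take characters alternately from the front and the back (1st, last, 2nd, 2nd-last, ...).
Working it through for "PaRDoN": intermediate "pArdOn", final "pnAOrd".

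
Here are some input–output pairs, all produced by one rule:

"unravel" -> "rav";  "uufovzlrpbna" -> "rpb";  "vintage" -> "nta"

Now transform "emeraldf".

ral

Rule — move the last 2 characters to the front (rotate right by 2), then keep only the last 3 characters.
Doing the same to "emeraldf": "ral".
(Check on "vintage": → "gevinta" → "nta" ✓)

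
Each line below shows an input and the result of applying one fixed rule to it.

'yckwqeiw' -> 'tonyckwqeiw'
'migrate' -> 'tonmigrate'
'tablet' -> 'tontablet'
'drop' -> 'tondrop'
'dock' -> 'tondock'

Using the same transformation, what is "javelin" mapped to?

The rule is to prepend "ton".
On "javelin" that produces "tonjavelin".

tonjavelin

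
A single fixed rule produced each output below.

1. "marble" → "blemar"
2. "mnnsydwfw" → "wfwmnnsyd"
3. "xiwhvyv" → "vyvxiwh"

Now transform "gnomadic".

The pattern: move the last 3 characters to the front (rotate right by 3).
Applying that to "gnomadic" gives "dicgnoma".

dicgnoma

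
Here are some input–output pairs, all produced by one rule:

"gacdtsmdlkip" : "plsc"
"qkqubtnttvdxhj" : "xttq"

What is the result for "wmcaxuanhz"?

huc

In each case the input is transformed by: keep one character in every 3, starting at position 3 (positions 3rd, 6th, 9th, ...), then reverse the string.
Applying both steps to "wmcaxuanhz": "cuh", then "huc".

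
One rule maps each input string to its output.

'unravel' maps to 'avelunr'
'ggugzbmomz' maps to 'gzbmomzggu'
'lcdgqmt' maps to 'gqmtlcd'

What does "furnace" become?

nacefur

In each case the input is transformed by: move the first 3 characters to the end (rotate left by 3).
Doing the same to "furnace": "nacefur".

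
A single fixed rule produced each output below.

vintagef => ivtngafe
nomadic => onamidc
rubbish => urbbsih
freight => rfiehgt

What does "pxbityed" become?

Looking at the pairs, the operation is to swap each adjacent pair of characters (1↔2, 3↔4, ...).
Applying that to "pxbityed" gives "xpibytde".

xpibytde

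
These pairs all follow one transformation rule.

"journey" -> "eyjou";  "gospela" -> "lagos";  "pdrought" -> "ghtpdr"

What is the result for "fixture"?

refix

The pattern: move the first 3 characters to the end (rotate left by 3), then delete the first 2 characters.
For "fixture", step one produces "turefix"; step two turns that into "refix".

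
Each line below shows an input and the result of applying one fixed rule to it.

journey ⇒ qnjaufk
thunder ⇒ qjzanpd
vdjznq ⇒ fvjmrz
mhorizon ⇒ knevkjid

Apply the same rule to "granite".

wjepacn

What's happening: move the first 2 characters to the end (rotate left by 2), then shift every letter 4 places backward in the alphabet (wrapping around).
Starting from "granite": after the first operation, "anitegr"; after the second, "wjepacn".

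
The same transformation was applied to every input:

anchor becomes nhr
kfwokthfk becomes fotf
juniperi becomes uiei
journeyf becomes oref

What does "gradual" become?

rda

In each case the input is transformed by: keep every other character starting from the second (positions 2nd, 4th, 6th, ...).
So "gradual" becomes "rda".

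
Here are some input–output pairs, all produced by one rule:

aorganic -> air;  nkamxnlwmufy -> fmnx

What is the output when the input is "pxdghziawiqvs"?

diqw

Looking at the pairs, the operation is to sort the characters into alphabetical order, then keep one character in every 3, starting at position 2 (positions 2nd, 5th, 8th, ...).
On "pxdghziawiqvs" that produces "diqw".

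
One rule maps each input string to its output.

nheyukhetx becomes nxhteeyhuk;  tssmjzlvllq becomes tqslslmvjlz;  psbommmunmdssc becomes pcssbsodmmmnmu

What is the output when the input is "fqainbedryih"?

In each case the input is transformed by: take characters alternately from the front and the back (1st, last, 2nd, 2nd-last, ...).
Applying that to "fqainbedryih" gives "fhqiayirndbe".

fhqiayirndbe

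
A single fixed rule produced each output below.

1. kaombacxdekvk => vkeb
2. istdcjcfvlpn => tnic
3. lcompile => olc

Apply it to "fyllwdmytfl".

ymld

The pattern: sort the characters into reverse alphabetical order, then keep one character in every 3, starting at position 2 (positions 2nd, 5th, 8th, ...).
"fyllwdmytfl" → "yywtmlllffd" → "ymld".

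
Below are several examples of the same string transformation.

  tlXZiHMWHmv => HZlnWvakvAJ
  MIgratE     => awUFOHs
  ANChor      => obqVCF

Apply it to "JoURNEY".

Rule — shift every letter 12 places backward in the alphabet (wrapping around), then flip the case of every letter.
So "JoURNEY" becomes "xCifbsm".

xCifbsm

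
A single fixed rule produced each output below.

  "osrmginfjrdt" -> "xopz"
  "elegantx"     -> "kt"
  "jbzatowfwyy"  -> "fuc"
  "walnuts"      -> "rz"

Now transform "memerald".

sg

The pattern: shift every letter 6 places forward in the alphabet (wrapping around), then keep one character in every 3, starting at position 3 (positions 3rd, 6th, 9th, ...).
Starting from "memerald": after the first operation, "skskxgrj"; after the second, "sg".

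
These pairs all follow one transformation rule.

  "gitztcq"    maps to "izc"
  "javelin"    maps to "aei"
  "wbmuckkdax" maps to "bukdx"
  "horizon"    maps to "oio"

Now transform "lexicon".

The pattern: keep every other character starting from the second (positions 2nd, 4th, 6th, ...).
"lexicon" → "eio".

eio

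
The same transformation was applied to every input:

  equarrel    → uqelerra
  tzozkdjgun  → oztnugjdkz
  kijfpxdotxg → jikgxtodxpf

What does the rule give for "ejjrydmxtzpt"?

jjetpztxmdyr

The pattern: move the first 3 characters to the end (rotate left by 3), then reverse the string.
Applying both steps to "ejjrydmxtzpt": "rydmxtzptejj", then "jjetpztxmdyr".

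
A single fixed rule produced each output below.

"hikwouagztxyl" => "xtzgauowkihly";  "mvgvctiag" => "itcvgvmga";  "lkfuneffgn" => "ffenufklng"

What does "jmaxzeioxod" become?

The pattern: reverse the string, then move the first 2 characters to the end (rotate left by 2).
Applying both steps to "jmaxzeioxod": "doxoiezxamj", then "xoiezxamjdo".
(Check on "mvgvctiag": → "gaitcvgvm" → "itcvgvmga" ✓)

xoiezxamjdo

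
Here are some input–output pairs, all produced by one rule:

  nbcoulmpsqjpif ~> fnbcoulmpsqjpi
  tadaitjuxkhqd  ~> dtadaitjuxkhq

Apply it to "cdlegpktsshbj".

Each output is the input with this applied: move the last character to the front.
"cdlegpktsshbj" → "jcdlegpktsshb".

jcdlegpktsshb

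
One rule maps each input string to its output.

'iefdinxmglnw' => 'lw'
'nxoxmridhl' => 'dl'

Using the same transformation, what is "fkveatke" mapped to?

te

In each case the input is transformed by: keep every other character starting from the second (positions 2nd, 4th, 6th, ...), then keep only the last 2 characters.
So "fkveatke" becomes "te".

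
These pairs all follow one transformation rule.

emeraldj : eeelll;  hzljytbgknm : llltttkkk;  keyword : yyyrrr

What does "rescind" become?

Rule — keep one character in every 3, starting at position 3 (positions 3rd, 6th, 9th, ...), then repeat every character 3 times.
On "rescind": the first step gives "sn", and the second then gives "sssnnn".

sssnnn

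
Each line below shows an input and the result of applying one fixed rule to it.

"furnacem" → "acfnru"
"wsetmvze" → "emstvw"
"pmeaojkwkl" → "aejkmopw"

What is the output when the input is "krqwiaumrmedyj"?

The transformation: delete the last 2 characters, then sort the characters into alphabetical order.
Starting from "krqwiaumrmedyj": after the first operation, "krqwiaumrmed"; after the second, "adeikmmqrruw".

adeikmmqrruw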